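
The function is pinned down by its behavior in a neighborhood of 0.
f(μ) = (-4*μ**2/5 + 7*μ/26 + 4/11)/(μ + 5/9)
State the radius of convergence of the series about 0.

Denominator factor (μ + 5/9): pole of order 1 at -5/9, modulus 5/9.
The radius of convergence is the smallest modulus among the singular points: 5/9.

The radius of convergence is 5/9.


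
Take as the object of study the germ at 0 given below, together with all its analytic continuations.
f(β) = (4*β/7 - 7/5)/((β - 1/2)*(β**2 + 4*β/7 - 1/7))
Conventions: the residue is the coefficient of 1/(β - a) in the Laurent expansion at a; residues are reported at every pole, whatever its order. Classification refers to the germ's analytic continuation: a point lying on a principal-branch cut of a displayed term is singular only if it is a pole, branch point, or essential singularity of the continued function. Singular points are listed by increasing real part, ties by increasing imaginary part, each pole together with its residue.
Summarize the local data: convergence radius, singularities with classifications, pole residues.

Radius of convergence at 0: -2/7 + (1/7)*sqrt(11).
At -2/7 - (1/7)*sqrt(11): a pole of order 1; residue 78/55 - (49/55)*sqrt(11).
At -2/7 + (1/7)*sqrt(11): a pole of order 1; residue 78/55 + (49/55)*sqrt(11).
At 1/2: a pole of order 1; residue -156/55.

Denominator factor (β**2 + 4*β/7 - 1/7): discriminant 44/49, real irrational roots -2/7 + (1/7)*sqrt(11) and -2/7 - (1/7)*sqrt(11); poles of order 1, moduli -2/7 + (1/7)*sqrt(11) and 2/7 + (1/7)*sqrt(11).
Denominator factor (β - 1/2): pole of order 1 at 1/2, modulus 1/2.
The radius of convergence is the smallest modulus among the singular points: -2/7 + (1/7)*sqrt(11).
The factor β**2 + 4*β/7 - 1/7 splits as (β - a)(β - a') with a = -2/7 - (1/7)*sqrt(11), a' = -2/7 + (1/7)*sqrt(11). At the order-1 pole a set g(β) = (β - a)*f(β) = [(4*β/7 - 7/5)/(β - 1/2)] / (β - a').
Simple pole: residue = g(a) at a = -2/7 - (1/7)*sqrt(11), which is 78/55 - (49/55)*sqrt(11).
The factor β**2 + 4*β/7 - 1/7 splits as (β - a)(β - a') with a = -2/7 + (1/7)*sqrt(11), a' = -2/7 - (1/7)*sqrt(11). At the order-1 pole a set g(β) = (β - a)*f(β) = [(4*β/7 - 7/5)/(β - 1/2)] / (β - a').
Simple pole: residue = g(a) at a = -2/7 + (1/7)*sqrt(11), which is 78/55 + (49/55)*sqrt(11).
At the order-1 pole 1/2 set g(β) = (β - (1/2))*f(β) = (4*β/7 - 7/5)/(β**2 + 4*β/7 - 1/7).
Simple pole: residue = g(a) at a = 1/2, which is -156/55.
List the singular points by increasing real part (a conjugate pair: the negative imaginary part first).


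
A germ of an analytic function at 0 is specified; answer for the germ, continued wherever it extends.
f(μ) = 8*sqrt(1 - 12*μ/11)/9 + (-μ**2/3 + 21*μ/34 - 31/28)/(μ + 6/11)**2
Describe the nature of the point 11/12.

The term (8/9)*sqrt(1 - μ/(11/12)) has argument 1 - 11/12/(11/12) = 0 at 11/12: a square-root (algebraic, two-sheeted) branch point; the remaining terms are analytic or single-valued there.

The point is an algebraic (square-root) branch point.


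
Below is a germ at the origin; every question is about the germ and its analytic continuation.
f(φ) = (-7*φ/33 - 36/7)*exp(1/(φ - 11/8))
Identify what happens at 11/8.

The point is an essential singularity.

The exponent 1/(φ - (11/8)) has a pole at 11/8, so exp(1/(φ - (11/8))) takes every nonzero value near it: an essential singularity (not a pole of any order).


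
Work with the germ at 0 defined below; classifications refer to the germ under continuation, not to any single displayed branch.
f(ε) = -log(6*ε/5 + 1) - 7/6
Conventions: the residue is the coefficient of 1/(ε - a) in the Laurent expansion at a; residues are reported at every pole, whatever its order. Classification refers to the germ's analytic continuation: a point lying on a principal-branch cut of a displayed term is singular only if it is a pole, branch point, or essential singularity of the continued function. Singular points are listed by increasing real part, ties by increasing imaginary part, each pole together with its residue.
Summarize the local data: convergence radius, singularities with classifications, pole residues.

Branch term (-1)*log(1 - ε/(-5/6)): its argument vanishes at ε = -5/6, a logarithmic branch point, modulus 5/6.
The radius of convergence is the smallest modulus among the singular points: 5/6.

Radius of convergence at 0: 5/6.
At -5/6: a logarithmic branch point.


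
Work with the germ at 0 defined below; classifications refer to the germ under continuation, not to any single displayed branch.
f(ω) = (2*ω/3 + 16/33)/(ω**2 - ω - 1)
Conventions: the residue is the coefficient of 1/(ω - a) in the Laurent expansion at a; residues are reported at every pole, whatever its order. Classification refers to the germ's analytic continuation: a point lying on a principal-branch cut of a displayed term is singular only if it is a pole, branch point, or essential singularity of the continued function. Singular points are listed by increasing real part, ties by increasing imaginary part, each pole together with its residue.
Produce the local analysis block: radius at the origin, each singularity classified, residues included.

Denominator factor (ω**2 - ω - 1): discriminant 5, real irrational roots 1/2 + (1/2)*sqrt(5) and 1/2 - (1/2)*sqrt(5); poles of order 1, moduli 1/2 + (1/2)*sqrt(5) and -1/2 + (1/2)*sqrt(5).
The radius of convergence is the smallest modulus among the singular points: -1/2 + (1/2)*sqrt(5).
The factor ω**2 - ω - 1 splits as (ω - a)(ω - a') with a = 1/2 - (1/2)*sqrt(5), a' = 1/2 + (1/2)*sqrt(5). At the order-1 pole a set g(ω) = (ω - a)*f(ω) = [2*ω/3 + 16/33] / (ω - a').
Simple pole: residue = g(a) at a = 1/2 - (1/2)*sqrt(5), which is 1/3 - (9/55)*sqrt(5).
The factor ω**2 - ω - 1 splits as (ω - a)(ω - a') with a = 1/2 + (1/2)*sqrt(5), a' = 1/2 - (1/2)*sqrt(5). At the order-1 pole a set g(ω) = (ω - a)*f(ω) = [2*ω/3 + 16/33] / (ω - a').
Simple pole: residue = g(a) at a = 1/2 + (1/2)*sqrt(5), which is 1/3 + (9/55)*sqrt(5).
List the singular points by increasing real part (a conjugate pair: the negative imaginary part first).

Radius of convergence at 0: -1/2 + (1/2)*sqrt(5).
At 1/2 - (1/2)*sqrt(5): a pole of order 1; residue 1/3 - (9/55)*sqrt(5).
At 1/2 + (1/2)*sqrt(5): a pole of order 1; residue 1/3 + (9/55)*sqrt(5).


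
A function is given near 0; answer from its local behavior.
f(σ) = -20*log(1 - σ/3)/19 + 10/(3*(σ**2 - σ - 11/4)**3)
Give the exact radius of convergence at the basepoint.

The radius of convergence is -1/2 + sqrt(3).

Denominator factor (σ**2 - σ - 11/4)^3: discriminant 12, real irrational roots 1/2 + sqrt(3) and 1/2 - sqrt(3); poles of order 3, moduli 1/2 + sqrt(3) and -1/2 + sqrt(3).
Branch term (-20/19)*log(1 - σ/(3)): its argument vanishes at σ = 3, a logarithmic branch point, modulus 3.
The radius of convergence is the smallest modulus among the singular points: -1/2 + sqrt(3).


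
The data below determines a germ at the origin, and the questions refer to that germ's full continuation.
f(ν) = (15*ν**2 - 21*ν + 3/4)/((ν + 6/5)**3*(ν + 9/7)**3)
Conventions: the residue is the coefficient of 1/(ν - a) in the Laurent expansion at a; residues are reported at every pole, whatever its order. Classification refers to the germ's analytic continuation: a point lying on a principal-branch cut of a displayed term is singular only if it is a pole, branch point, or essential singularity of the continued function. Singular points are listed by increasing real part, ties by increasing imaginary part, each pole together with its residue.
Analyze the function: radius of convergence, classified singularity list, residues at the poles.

Radius of convergence at 0: 6/5.
At -9/7: a pole of order 3; residue -3502244375/54.
At -6/5: a pole of order 3; residue 3502244375/54.

Denominator factor (ν + 6/5)^3: pole of order 3 at -6/5, modulus 6/5.
Denominator factor (ν + 9/7)^3: pole of order 3 at -9/7, modulus 9/7.
The radius of convergence is the smallest modulus among the singular points: 6/5.
At the order-3 pole -9/7 set g(ν) = (ν - (-9/7))^3*f(ν) = (15*ν**2 - 21*ν + 3/4)/(ν + 6/5)**3.
Order-3 pole: residue = g''(a)/2; g''(-9/7) = -3502244375/27, so the residue is -3502244375/54.
At the order-3 pole -6/5 set g(ν) = (ν - (-6/5))^3*f(ν) = (15*ν**2 - 21*ν + 3/4)/(ν + 9/7)**3.
Order-3 pole: residue = g''(a)/2; g''(-6/5) = 3502244375/27, so the residue is 3502244375/54.
List the singular points by increasing real part (a conjugate pair: the negative imaginary part first).


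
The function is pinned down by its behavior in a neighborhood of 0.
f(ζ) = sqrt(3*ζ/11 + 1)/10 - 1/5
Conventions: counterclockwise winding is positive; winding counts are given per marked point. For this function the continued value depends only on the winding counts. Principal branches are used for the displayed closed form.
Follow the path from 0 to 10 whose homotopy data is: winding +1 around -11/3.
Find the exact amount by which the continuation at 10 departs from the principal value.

The rational part is single-valued and drops out of the difference; each branch term changes only by its own monodromy.
(1/10)*sqrt(1 - ζ/(-11/3)): winding +1 is odd, the square root flips sign, contributing -2*(1/10)*sqrt(1 - (10)/(-11/3)) = -2*(1/10)*sqrt(41/11) = -(1/55)*sqrt(451).
Summing the contributions at ζ = 10 gives -(1/55)*sqrt(451).

Continued minus principal equals -(1/55)*sqrt(451).


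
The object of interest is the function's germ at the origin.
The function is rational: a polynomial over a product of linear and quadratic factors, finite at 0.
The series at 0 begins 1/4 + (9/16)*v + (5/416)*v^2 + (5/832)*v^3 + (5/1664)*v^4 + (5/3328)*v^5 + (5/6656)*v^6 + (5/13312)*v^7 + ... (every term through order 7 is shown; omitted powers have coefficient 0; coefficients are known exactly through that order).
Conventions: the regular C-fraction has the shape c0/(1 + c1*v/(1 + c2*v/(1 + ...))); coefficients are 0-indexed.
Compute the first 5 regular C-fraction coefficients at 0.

The regular C-fraction coefficients are [1/4, -9/4, 1043/468, 80/17433, -72/149].

Taylor coefficients (read off): a_0 = 1/4, a_1 = 9/16, a_2 = 5/416, a_3 = 5/832, a_4 = 5/1664.
c0 = a_0 = 1/4. Peel one level at a time: if S = 1 + c*v/S' with S'(0) = 1, then c is the v-coefficient of S and S' = c*v/(S - 1).
S_1 = c0/f = 1 + (-9/4)*v + (1043/208)*v^2 + ...; c1 = -9/4.
S_2 = c1*v/(S_1 - 1) = 1 + (1043/468)*v + (-140/13689)*v^2 + ...; c2 = 1043/468.
S_3 = c2*v/(S_2 - 1) = 1 + (80/17433)*v + (640/288613)*v^2 + ...; c3 = 80/17433.
S_4 = c3*v/(S_3 - 1) = 1 + (-72/149)*v + ...; c4 = -72/149.


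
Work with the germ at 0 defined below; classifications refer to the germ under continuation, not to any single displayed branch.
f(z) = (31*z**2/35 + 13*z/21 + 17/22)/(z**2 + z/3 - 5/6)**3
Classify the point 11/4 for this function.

Denominator factors: z**2 + z/3 - 5/6 = 367/48 at z = 11/4 — none vanishes.
So the germ continues analytically to 11/4.

The point is a regular point.


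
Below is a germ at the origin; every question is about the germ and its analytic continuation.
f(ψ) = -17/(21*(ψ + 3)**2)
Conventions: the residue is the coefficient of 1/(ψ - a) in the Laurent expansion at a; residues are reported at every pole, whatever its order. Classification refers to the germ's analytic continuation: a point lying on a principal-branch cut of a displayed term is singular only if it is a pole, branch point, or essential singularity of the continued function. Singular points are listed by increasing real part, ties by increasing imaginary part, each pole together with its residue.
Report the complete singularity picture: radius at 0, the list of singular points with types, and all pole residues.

Radius of convergence at 0: 3.
At -3: a pole of order 2; residue 0.

Denominator factor (ψ + 3)^2: pole of order 2 at -3, modulus 3.
The radius of convergence is the smallest modulus among the singular points: 3.
At the order-2 pole -3 set g(ψ) = (ψ - (-3))^2*f(ψ) = -17/21.
Order-2 pole: residue = g'(a); g'(-3) = 0, so the residue is 0.


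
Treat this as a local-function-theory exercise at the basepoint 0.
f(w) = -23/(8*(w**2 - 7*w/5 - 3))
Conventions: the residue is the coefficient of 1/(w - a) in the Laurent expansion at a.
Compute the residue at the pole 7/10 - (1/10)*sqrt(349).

The residue is (115/2792)*sqrt(349).

The factor w**2 - 7*w/5 - 3 splits as (w - a)(w - a') with a = 7/10 - (1/10)*sqrt(349), a' = 7/10 + (1/10)*sqrt(349). At the order-1 pole a set g(w) = (w - a)*f(w) = [-23/8] / (w - a').
Simple pole: residue = g(a) at a = 7/10 - (1/10)*sqrt(349), which is (115/2792)*sqrt(349).


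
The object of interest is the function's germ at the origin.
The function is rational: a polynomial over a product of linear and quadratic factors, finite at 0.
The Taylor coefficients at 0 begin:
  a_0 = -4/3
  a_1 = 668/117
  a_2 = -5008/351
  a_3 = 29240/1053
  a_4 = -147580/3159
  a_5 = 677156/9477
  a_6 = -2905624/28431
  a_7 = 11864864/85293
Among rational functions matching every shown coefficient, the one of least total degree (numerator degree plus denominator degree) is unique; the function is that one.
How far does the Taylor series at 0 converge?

No rational of total degree below 5 reproduces all 8 coefficients; solving the [1/4] Pade equations on them gives f(z) = (16*z/13 - 2)/((z + 1)**3*(z + 3/2)), whose expansion matches every shown term.
Denominator factor (z + 3/2): pole of order 1 at -3/2, modulus 3/2.
Denominator factor (z + 1)^3: pole of order 3 at -1, modulus 1.
The radius of convergence is the smallest modulus among the singular points: 1.

The radius of convergence is 1.


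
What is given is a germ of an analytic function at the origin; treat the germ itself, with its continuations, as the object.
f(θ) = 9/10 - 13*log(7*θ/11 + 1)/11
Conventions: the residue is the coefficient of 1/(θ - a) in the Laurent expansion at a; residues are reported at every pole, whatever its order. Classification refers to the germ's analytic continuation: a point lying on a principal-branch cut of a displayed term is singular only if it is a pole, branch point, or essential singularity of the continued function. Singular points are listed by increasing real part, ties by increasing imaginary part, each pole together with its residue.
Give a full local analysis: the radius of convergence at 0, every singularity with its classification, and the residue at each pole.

Branch term (-13/11)*log(1 - θ/(-11/7)): its argument vanishes at θ = -11/7, a logarithmic branch point, modulus 11/7.
The radius of convergence is the smallest modulus among the singular points: 11/7.

Radius of convergence at 0: 11/7.
At -11/7: a logarithmic branch point.


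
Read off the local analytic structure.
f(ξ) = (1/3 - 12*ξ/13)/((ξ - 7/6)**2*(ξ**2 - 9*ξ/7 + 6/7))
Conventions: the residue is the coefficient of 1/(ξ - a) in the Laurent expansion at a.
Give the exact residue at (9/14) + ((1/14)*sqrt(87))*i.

The residue is (-47880/425893) - ((911764/12350897)*sqrt(87))*i.

The factor ξ**2 - 9*ξ/7 + 6/7 splits as (ξ - a)(ξ - a') with a = (9/14) + ((1/14)*sqrt(87))*i, a' = (9/14) - ((1/14)*sqrt(87))*i. At the order-1 pole a set g(ξ) = (ξ - a)*f(ξ) = [(1/3 - 12*ξ/13)/(ξ - 7/6)**2] / (ξ - a').
Simple pole: residue = g(a) at a = (9/14) + ((1/14)*sqrt(87))*i, which is (-47880/425893) - ((911764/12350897)*sqrt(87))*i.


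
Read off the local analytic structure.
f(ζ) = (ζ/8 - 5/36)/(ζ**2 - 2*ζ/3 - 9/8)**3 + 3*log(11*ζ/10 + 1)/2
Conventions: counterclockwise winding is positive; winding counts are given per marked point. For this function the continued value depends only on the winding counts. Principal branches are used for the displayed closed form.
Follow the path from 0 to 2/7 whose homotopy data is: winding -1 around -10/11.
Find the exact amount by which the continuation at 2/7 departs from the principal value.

Continued minus principal equals -(3)*pi*i.

The rational part is single-valued and drops out of the difference; each branch term changes only by its own monodromy.
(3/2)*log(1 - ζ/(-10/11)): each positive loop around -10/11 adds 2*pi*i to the log, so winding -1 contributes (3/2)*(-1)*2*pi*i = -(3)*pi*i.
Summing the contributions at ζ = 2/7 gives -(3)*pi*i.


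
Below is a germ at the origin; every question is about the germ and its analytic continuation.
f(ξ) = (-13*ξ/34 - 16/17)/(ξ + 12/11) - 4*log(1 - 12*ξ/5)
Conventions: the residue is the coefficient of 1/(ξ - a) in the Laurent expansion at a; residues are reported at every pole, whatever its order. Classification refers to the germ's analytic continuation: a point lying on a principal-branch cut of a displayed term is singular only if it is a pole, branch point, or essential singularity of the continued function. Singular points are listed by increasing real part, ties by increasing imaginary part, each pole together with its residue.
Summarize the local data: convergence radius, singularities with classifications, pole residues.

Denominator factor (ξ + 12/11): pole of order 1 at -12/11, modulus 12/11.
Branch term (-4)*log(1 - ξ/(5/12)): its argument vanishes at ξ = 5/12, a logarithmic branch point, modulus 5/12.
The radius of convergence is the smallest modulus among the singular points: 5/12.
The branch term is analytic at -12/11 and contributes nothing to the residue; only the rational part matters.
At the order-1 pole -12/11 set g(ξ) = (ξ - (-12/11))*(rational part) = -13*ξ/34 - 16/17.
Simple pole: residue = g(a) at a = -12/11, which is -98/187.
List the singular points by increasing real part (a conjugate pair: the negative imaginary part first).

Radius of convergence at 0: 5/12.
At -12/11: a pole of order 1; residue -98/187.
At 5/12: a logarithmic branch point.


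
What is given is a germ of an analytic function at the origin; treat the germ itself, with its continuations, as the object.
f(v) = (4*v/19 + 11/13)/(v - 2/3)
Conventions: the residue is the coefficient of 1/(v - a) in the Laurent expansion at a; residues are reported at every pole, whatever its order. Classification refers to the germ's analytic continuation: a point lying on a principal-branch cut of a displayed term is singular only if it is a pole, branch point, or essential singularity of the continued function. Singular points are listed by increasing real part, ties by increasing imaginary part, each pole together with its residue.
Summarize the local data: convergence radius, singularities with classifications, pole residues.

Radius of convergence at 0: 2/3.
At 2/3: a pole of order 1; residue 731/741.

Denominator factor (v - 2/3): pole of order 1 at 2/3, modulus 2/3.
The radius of convergence is the smallest modulus among the singular points: 2/3.
At the order-1 pole 2/3 set g(v) = (v - (2/3))*f(v) = 4*v/19 + 11/13.
Simple pole: residue = g(a) at a = 2/3, which is 731/741.


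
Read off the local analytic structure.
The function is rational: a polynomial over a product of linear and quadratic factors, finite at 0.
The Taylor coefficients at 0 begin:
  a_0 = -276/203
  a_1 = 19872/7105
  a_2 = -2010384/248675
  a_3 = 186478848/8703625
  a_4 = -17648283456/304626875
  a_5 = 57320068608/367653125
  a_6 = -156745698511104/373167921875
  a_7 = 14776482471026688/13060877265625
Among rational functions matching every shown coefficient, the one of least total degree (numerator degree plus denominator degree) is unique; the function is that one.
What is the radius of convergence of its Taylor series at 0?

No rational of total degree below 2 reproduces all 8 coefficients; solving the [0/2] Pade equations on them gives f(γ) = 23/(29*(γ**2 - 6*γ/5 - 7/12)), whose expansion matches every shown term.
Denominator factor (γ**2 - 6*γ/5 - 7/12): discriminant 283/75, real irrational roots 3/5 + (1/30)*sqrt(849) and 3/5 - (1/30)*sqrt(849); poles of order 1, moduli 3/5 + (1/30)*sqrt(849) and -3/5 + (1/30)*sqrt(849).
The radius of convergence is the smallest modulus among the singular points: -3/5 + (1/30)*sqrt(849).

The radius of convergence is -3/5 + (1/30)*sqrt(849).


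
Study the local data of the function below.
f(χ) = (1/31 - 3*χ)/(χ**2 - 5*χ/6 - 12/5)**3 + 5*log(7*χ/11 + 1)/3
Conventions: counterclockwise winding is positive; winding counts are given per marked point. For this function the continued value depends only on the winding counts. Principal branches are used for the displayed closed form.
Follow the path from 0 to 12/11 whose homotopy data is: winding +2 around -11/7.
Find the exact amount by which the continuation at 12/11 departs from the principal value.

The rational part is single-valued and drops out of the difference; each branch term changes only by its own monodromy.
(5/3)*log(1 - χ/(-11/7)): each positive loop around -11/7 adds 2*pi*i to the log, so winding +2 contributes (5/3)*(2)*2*pi*i = (20/3)*pi*i.
Summing the contributions at χ = 12/11 gives (20/3)*pi*i.

Continued minus principal equals (20/3)*pi*i.


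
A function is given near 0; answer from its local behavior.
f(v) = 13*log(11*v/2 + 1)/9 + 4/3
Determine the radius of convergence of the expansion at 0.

Branch term (13/9)*log(1 - v/(-2/11)): its argument vanishes at v = -2/11, a logarithmic branch point, modulus 2/11.
The radius of convergence is the smallest modulus among the singular points: 2/11.

The radius of convergence is 2/11.


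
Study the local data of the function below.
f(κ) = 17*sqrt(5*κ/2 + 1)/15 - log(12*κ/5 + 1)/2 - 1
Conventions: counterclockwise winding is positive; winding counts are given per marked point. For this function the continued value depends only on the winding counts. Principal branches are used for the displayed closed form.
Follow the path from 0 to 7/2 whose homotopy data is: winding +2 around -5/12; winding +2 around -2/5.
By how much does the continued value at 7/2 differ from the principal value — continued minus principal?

The rational part is single-valued and drops out of the difference; each branch term changes only by its own monodromy.
(17/15)*sqrt(1 - κ/(-2/5)): winding +2 is even, the square root returns to the same sheet, contribution 0.
(-1/2)*log(1 - κ/(-5/12)): each positive loop around -5/12 adds 2*pi*i to the log, so winding +2 contributes (-1/2)*(2)*2*pi*i = -(2)*pi*i.
Summing the contributions at κ = 7/2 gives -(2)*pi*i.

Continued minus principal equals -(2)*pi*i.


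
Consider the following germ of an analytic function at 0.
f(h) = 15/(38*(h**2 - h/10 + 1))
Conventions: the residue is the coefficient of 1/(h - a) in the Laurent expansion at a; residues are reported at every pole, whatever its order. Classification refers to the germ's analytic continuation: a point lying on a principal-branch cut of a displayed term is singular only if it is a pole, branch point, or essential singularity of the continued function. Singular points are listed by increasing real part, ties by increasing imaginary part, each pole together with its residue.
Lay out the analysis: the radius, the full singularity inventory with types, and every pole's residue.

Radius of convergence at 0: 1.
At (1/20) - ((1/20)*sqrt(399))*i: a pole of order 1; residue ((25/2527)*sqrt(399))*i.
At (1/20) + ((1/20)*sqrt(399))*i: a pole of order 1; residue -((25/2527)*sqrt(399))*i.

Denominator factor (h**2 - h/10 + 1): discriminant -399/100, complex-conjugate roots (1/20) + ((1/20)*sqrt(399))*i and (1/20) - ((1/20)*sqrt(399))*i; poles of order 1, moduli 1 and 1.
The radius of convergence is the smallest modulus among the singular points: 1.
The factor h**2 - h/10 + 1 splits as (h - a)(h - a') with a = (1/20) - ((1/20)*sqrt(399))*i, a' = (1/20) + ((1/20)*sqrt(399))*i. At the order-1 pole a set g(h) = (h - a)*f(h) = [15/38] / (h - a').
Simple pole: residue = g(a) at a = (1/20) - ((1/20)*sqrt(399))*i, which is ((25/2527)*sqrt(399))*i.
The factor h**2 - h/10 + 1 splits as (h - a)(h - a') with a = (1/20) + ((1/20)*sqrt(399))*i, a' = (1/20) - ((1/20)*sqrt(399))*i. At the order-1 pole a set g(h) = (h - a)*f(h) = [15/38] / (h - a').
Simple pole: residue = g(a) at a = (1/20) + ((1/20)*sqrt(399))*i, which is -((25/2527)*sqrt(399))*i.
List the singular points by increasing real part (a conjugate pair: the negative imaginary part first).


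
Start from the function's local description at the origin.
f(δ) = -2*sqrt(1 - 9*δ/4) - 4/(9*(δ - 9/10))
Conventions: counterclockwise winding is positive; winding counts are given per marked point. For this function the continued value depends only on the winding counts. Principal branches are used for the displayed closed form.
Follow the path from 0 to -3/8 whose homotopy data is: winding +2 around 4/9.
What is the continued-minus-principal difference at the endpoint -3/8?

The rational part is single-valued and drops out of the difference; each branch term changes only by its own monodromy.
(-2)*sqrt(1 - δ/(4/9)): winding +2 is even, the square root returns to the same sheet, contribution 0.
Summing the contributions at δ = -3/8 gives 0.

Continued minus principal equals 0.


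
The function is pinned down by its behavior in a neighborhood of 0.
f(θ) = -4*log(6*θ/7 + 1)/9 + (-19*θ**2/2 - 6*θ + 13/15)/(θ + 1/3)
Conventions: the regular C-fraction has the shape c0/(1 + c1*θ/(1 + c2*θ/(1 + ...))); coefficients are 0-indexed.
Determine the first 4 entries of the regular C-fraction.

The regular C-fraction coefficients are [13/5, 2749/273, -1757315/214422, -24203543247/94684835126].

Taylor coefficients (expand at 0): a_0 = 13/5, a_1 = -2749/105, a_2 = 24041/490, a_3 = -503501/3430.
c0 = a_0 = 13/5. Peel one level at a time: if S = 1 + c*θ/S' with S'(0) = 1, then c is the θ-coefficient of S and S' = c*θ/(S - 1).
S_1 = c0/f = 1 + (2749/273)*θ + (251045/3042)*θ^2 + ...; c1 = 2749/273.
S_2 = c1*θ/(S_1 - 1) = 1 + (-1757315/214422)*θ + (-3103018365/1481172196)*θ^2 + ...; c2 = -1757315/214422.
S_3 = c2*θ/(S_2 - 1) = 1 + (-24203543247/94684835126)*θ + ...; c3 = -24203543247/94684835126.


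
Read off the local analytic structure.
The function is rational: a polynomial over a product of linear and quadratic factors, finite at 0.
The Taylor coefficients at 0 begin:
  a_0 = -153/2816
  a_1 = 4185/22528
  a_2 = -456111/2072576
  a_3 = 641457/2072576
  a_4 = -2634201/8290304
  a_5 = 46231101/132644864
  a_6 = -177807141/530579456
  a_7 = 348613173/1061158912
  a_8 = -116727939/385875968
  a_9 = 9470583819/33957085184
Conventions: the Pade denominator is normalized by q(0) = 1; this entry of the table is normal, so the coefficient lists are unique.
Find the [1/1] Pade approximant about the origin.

Taylor coefficients needed (read off): a_0 = -153/2816, a_1 = 4185/22528, a_2 = -456111/2072576.
Write the denominator as Q(δ) = 1 + q1*δ. Requiring Q*f - P = O(δ^3) with deg P <= 1 kills the coefficients of δ^2..δ^2 in Q*f:
  δ^2: a_2 + q1*a_1 = 0, i.e. -456111/2072576 + (4185/22528)*q1 = 0.
Solving this linear system: q1 = 16893/14260.
The numerator is Q*f truncated at degree 1: P0 = a_0 = -153/2816; P1 = a_1 + q1*a_0 = 9750267/80312320.

The Pade approximant has numerator coefficients [-153/2816, 9750267/80312320]; denominator coefficients [1, 16893/14260].


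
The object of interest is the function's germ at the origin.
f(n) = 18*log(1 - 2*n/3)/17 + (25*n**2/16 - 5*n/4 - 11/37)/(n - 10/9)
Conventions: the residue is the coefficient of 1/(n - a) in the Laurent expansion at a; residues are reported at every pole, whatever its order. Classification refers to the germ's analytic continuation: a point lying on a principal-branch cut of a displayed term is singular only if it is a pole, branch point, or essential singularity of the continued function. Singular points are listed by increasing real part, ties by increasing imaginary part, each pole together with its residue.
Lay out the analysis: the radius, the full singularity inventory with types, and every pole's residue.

Radius of convergence at 0: 10/9.
At 10/9: a pole of order 1; residue 2911/11988.
At 3/2: a logarithmic branch point.

Denominator factor (n - 10/9): pole of order 1 at 10/9, modulus 10/9.
Branch term (18/17)*log(1 - n/(3/2)): its argument vanishes at n = 3/2, a logarithmic branch point, modulus 3/2.
The radius of convergence is the smallest modulus among the singular points: 10/9.
The branch term is analytic at 10/9 and contributes nothing to the residue; only the rational part matters.
At the order-1 pole 10/9 set g(n) = (n - (10/9))*(rational part) = 25*n**2/16 - 5*n/4 - 11/37.
Simple pole: residue = g(a) at a = 10/9, which is 2911/11988.
List the singular points by increasing real part (a conjugate pair: the negative imaginary part first).


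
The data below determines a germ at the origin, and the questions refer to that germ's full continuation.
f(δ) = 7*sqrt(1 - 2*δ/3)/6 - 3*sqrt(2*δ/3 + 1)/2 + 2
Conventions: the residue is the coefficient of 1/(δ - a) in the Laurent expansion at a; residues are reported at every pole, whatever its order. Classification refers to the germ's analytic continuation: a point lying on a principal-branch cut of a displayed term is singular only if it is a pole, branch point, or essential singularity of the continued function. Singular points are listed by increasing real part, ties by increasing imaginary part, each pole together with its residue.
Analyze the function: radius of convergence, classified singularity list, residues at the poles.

Branch term (7/6)*sqrt(1 - δ/(3/2)): its argument vanishes at δ = 3/2, a square-root branch point, modulus 3/2.
Branch term (-3/2)*sqrt(1 - δ/(-3/2)): its argument vanishes at δ = -3/2, a square-root branch point, modulus 3/2.
The radius of convergence is the smallest modulus among the singular points: 3/2.
List the singular points by increasing real part (a conjugate pair: the negative imaginary part first).

Radius of convergence at 0: 3/2.
At -3/2: an algebraic (square-root) branch point.
At 3/2: an algebraic (square-root) branch point.


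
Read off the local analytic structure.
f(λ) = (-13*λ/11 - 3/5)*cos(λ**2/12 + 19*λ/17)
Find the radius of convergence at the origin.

The radius of convergence is infinite.

The factor cos(λ**2/12 + 19*λ/17) is entire and contributes no finite singular point.
The polynomial part has no poles.
No finite singular points: the Taylor series at 0 converges everywhere.


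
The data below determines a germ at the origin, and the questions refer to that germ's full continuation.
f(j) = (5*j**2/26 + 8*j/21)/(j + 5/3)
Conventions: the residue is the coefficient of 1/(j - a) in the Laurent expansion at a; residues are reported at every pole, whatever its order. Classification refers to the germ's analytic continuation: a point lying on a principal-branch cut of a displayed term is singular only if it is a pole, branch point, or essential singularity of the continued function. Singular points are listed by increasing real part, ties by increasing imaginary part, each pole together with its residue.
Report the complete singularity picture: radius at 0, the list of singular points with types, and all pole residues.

Denominator factor (j + 5/3): pole of order 1 at -5/3, modulus 5/3.
The radius of convergence is the smallest modulus among the singular points: 5/3.
At the order-1 pole -5/3 set g(j) = (j - (-5/3))*f(j) = 5*j**2/26 + 8*j/21.
Simple pole: residue = g(a) at a = -5/3, which is -55/546.

Radius of convergence at 0: 5/3.
At -5/3: a pole of order 1; residue -55/546.


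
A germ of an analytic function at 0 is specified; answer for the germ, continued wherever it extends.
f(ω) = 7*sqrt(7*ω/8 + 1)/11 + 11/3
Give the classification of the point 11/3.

There is no denominator, hence no pole anywhere.
Branch term sqrt(1 - ω/(-8/7)): argument at 11/3 is 101/24, nonzero, so 11/3 is not its branch point (a point on a principal cut is still regular for the continued germ).
So the germ continues analytically to 11/3.

The point is a regular point.


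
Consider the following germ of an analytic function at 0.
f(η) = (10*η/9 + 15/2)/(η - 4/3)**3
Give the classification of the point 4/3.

The denominator factor η - 4/3 vanishes at 4/3 and appears to the power 3; the numerator there equals 485/54, nonzero, and no other factor vanishes.
Hence a pole whose order is the multiplicity, 3.

The point is a pole of order 3.


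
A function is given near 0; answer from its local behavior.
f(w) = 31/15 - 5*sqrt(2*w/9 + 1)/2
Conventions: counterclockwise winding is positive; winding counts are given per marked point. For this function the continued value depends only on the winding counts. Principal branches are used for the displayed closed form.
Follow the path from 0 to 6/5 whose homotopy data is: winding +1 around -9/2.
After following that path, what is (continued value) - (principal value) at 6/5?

Continued minus principal equals (1/3)*sqrt(285).

The rational part is single-valued and drops out of the difference; each branch term changes only by its own monodromy.
(-5/2)*sqrt(1 - w/(-9/2)): winding +1 is odd, the square root flips sign, contributing -2*(-5/2)*sqrt(1 - (6/5)/(-9/2)) = -2*(-5/2)*sqrt(19/15) = (1/3)*sqrt(285).
Summing the contributions at w = 6/5 gives (1/3)*sqrt(285).


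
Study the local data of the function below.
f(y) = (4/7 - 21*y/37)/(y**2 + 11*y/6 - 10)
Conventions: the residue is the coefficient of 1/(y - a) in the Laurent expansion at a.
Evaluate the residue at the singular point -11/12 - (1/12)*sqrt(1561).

The factor y**2 + 11*y/6 - 10 splits as (y - a)(y - a') with a = -11/12 - (1/12)*sqrt(1561), a' = -11/12 + (1/12)*sqrt(1561). At the order-1 pole a set g(y) = (y - a)*f(y) = [4/7 - 21*y/37] / (y - a').
Simple pole: residue = g(a) at a = -11/12 - (1/12)*sqrt(1561), which is -21/74 - (3393/808598)*sqrt(1561).

The residue is -21/74 - (3393/808598)*sqrt(1561).


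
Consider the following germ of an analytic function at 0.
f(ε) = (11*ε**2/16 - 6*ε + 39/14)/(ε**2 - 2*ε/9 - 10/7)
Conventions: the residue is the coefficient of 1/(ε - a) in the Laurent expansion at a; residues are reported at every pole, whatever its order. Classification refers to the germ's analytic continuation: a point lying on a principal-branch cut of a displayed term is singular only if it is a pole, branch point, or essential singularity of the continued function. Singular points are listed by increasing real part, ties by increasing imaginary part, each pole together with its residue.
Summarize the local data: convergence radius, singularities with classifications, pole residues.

Radius of convergence at 0: -1/9 + (1/63)*sqrt(5719).
At 1/9 - (1/63)*sqrt(5719): a pole of order 1; residue -421/144 - (884/51471)*sqrt(5719).
At 1/9 + (1/63)*sqrt(5719): a pole of order 1; residue -421/144 + (884/51471)*sqrt(5719).

Denominator factor (ε**2 - 2*ε/9 - 10/7): discriminant 3268/567, real irrational roots 1/9 + (1/63)*sqrt(5719) and 1/9 - (1/63)*sqrt(5719); poles of order 1, moduli 1/9 + (1/63)*sqrt(5719) and -1/9 + (1/63)*sqrt(5719).
The radius of convergence is the smallest modulus among the singular points: -1/9 + (1/63)*sqrt(5719).
The factor ε**2 - 2*ε/9 - 10/7 splits as (ε - a)(ε - a') with a = 1/9 - (1/63)*sqrt(5719), a' = 1/9 + (1/63)*sqrt(5719). At the order-1 pole a set g(ε) = (ε - a)*f(ε) = [11*ε**2/16 - 6*ε + 39/14] / (ε - a').
Simple pole: residue = g(a) at a = 1/9 - (1/63)*sqrt(5719), which is -421/144 - (884/51471)*sqrt(5719).
The factor ε**2 - 2*ε/9 - 10/7 splits as (ε - a)(ε - a') with a = 1/9 + (1/63)*sqrt(5719), a' = 1/9 - (1/63)*sqrt(5719). At the order-1 pole a set g(ε) = (ε - a)*f(ε) = [11*ε**2/16 - 6*ε + 39/14] / (ε - a').
Simple pole: residue = g(a) at a = 1/9 + (1/63)*sqrt(5719), which is -421/144 + (884/51471)*sqrt(5719).
List the singular points by increasing real part (a conjugate pair: the negative imaginary part first).


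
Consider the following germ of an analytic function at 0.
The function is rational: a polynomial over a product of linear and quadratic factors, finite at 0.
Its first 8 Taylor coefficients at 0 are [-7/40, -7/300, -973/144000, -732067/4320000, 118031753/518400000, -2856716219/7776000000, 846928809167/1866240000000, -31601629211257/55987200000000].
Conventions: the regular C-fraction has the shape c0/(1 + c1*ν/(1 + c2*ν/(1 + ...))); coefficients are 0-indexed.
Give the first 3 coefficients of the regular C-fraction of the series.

Taylor coefficients (read off): a_0 = -7/40, a_1 = -7/300, a_2 = -973/144000.
c0 = a_0 = -7/40. Peel one level at a time: if S = 1 + c*ν/S' with S'(0) = 1, then c is the ν-coefficient of S and S' = c*ν/(S - 1).
S_1 = c0/f = 1 + (-2/15)*ν + (-1/48)*ν^2 + ...; c1 = -2/15.
S_2 = c1*ν/(S_1 - 1) = 1 + (-5/32)*ν + ...; c2 = -5/32.

The regular C-fraction coefficients are [-7/40, -2/15, -5/32].


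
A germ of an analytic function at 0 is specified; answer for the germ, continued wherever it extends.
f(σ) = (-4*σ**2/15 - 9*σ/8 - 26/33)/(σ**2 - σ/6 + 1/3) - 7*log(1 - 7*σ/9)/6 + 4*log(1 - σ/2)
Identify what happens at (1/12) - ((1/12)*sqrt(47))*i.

The denominator factor σ**2 - σ/6 + 1/3 vanishes at (1/12) - ((1/12)*sqrt(47))*i and appears to the power 1; the numerator there equals (-37847/47520) + ((421/4320)*sqrt(47))*i, nonzero, and no other factor vanishes.
The branch terms are analytic at this point.
Hence a pole whose order is the multiplicity, 1.

The point is a pole of order 1.


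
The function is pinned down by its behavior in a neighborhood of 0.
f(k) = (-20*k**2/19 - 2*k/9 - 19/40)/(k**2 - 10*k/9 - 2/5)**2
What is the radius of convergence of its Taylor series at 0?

The radius of convergence is -5/9 + (1/45)*sqrt(1435).

Denominator factor (k**2 - 10*k/9 - 2/5)^2: discriminant 1148/405, real irrational roots 5/9 + (1/45)*sqrt(1435) and 5/9 - (1/45)*sqrt(1435); poles of order 2, moduli 5/9 + (1/45)*sqrt(1435) and -5/9 + (1/45)*sqrt(1435).
The radius of convergence is the smallest modulus among the singular points: -5/9 + (1/45)*sqrt(1435).


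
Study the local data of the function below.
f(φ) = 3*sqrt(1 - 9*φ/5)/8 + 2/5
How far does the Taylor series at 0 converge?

The radius of convergence is 5/9.

Branch term (3/8)*sqrt(1 - φ/(5/9)): its argument vanishes at φ = 5/9, a square-root branch point, modulus 5/9.
The radius of convergence is the smallest modulus among the singular points: 5/9.


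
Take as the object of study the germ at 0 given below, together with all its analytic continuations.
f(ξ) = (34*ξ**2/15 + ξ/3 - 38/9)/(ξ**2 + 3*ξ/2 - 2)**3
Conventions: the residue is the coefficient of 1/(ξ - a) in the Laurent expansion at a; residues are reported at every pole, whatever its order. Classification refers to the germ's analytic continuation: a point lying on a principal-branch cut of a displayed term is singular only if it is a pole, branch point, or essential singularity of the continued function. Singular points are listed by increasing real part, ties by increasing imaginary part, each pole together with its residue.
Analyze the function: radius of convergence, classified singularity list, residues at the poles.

Radius of convergence at 0: -3/4 + (1/4)*sqrt(41).
At -3/4 - (1/4)*sqrt(41): a pole of order 3; residue (4928/344605)*sqrt(41).
At -3/4 + (1/4)*sqrt(41): a pole of order 3; residue -(4928/344605)*sqrt(41).

Denominator factor (ξ**2 + 3*ξ/2 - 2)^3: discriminant 41/4, real irrational roots -3/4 + (1/4)*sqrt(41) and -3/4 - (1/4)*sqrt(41); poles of order 3, moduli -3/4 + (1/4)*sqrt(41) and 3/4 + (1/4)*sqrt(41).
The radius of convergence is the smallest modulus among the singular points: -3/4 + (1/4)*sqrt(41).
The factor ξ**2 + 3*ξ/2 - 2 splits as (ξ - a)(ξ - a') with a = -3/4 - (1/4)*sqrt(41), a' = -3/4 + (1/4)*sqrt(41). At the order-3 pole a set g(ξ) = (ξ - a)^3*f(ξ) = [34*ξ**2/15 + ξ/3 - 38/9] / (ξ - a')^3.
Order-3 pole: residue = g''(a)/2; g''(-3/4 - (1/4)*sqrt(41)) = (9856/344605)*sqrt(41), so the residue is (4928/344605)*sqrt(41).
The factor ξ**2 + 3*ξ/2 - 2 splits as (ξ - a)(ξ - a') with a = -3/4 + (1/4)*sqrt(41), a' = -3/4 - (1/4)*sqrt(41). At the order-3 pole a set g(ξ) = (ξ - a)^3*f(ξ) = [34*ξ**2/15 + ξ/3 - 38/9] / (ξ - a')^3.
Order-3 pole: residue = g''(a)/2; g''(-3/4 + (1/4)*sqrt(41)) = -(9856/344605)*sqrt(41), so the residue is -(4928/344605)*sqrt(41).
List the singular points by increasing real part (a conjugate pair: the negative imaginary part first).
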